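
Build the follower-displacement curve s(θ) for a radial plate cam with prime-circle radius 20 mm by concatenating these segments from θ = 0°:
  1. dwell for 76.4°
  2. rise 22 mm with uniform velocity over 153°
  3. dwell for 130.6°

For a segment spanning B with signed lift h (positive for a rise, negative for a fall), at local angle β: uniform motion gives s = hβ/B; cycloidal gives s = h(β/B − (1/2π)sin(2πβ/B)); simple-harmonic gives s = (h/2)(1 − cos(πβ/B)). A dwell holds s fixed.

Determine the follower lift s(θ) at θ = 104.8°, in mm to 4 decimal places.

seg 1 [0°–76.4°] dwell: s stays 0.0000
seg 2 [76.4°–229.4°] uniform, h=22: θ=104.8° here. β=28.4, B=153. 22·28.4/153 = 4.0837 → s = 4.0837

4.0837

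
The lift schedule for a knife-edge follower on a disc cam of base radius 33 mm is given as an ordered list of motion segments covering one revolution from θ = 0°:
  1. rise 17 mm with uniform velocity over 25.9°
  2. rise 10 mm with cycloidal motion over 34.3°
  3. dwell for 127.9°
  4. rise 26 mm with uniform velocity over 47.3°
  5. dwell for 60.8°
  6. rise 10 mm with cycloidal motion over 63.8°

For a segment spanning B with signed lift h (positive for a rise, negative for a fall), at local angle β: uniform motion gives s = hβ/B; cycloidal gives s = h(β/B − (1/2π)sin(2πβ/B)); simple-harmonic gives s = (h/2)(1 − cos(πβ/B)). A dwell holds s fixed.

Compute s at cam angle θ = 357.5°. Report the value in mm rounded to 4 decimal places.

seg 1 [0°–25.9°] uniform, h=17: full span → s += 17 → s = 17.0000
seg 2 [25.9°–60.2°] cycloidal, h=10: full span → s += 10 → s = 27.0000
seg 3 [60.2°–188.1°] dwell: s stays 27.0000
seg 4 [188.1°–235.4°] uniform, h=26: full span → s += 26 → s = 53.0000
seg 5 [235.4°–296.2°] dwell: s stays 53.0000
seg 6 [296.2°–360°] cycloidal, h=10: θ=357.5° here. β=61.3, B=63.8. 10·(0.9608 − sin(2π·0.9608)/(2π)) = 9.9961 → s = 62.9961

62.9961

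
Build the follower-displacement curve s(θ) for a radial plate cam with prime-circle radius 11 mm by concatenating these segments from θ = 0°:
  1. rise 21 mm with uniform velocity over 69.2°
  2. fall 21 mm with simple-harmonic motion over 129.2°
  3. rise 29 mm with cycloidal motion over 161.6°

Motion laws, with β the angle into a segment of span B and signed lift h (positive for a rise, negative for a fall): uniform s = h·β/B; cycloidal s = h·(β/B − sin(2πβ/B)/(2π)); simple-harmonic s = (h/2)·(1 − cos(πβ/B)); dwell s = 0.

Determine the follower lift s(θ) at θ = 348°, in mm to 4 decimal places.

seg 1 [0°–69.2°] uniform, h=21: full span → s += 21 → s = 21.0000
seg 2 [69.2°–198.4°] simple-harmonic, h=-21: full span → s += -21 → s = 0.0000
seg 3 [198.4°–360°] cycloidal, h=29: θ=348° here. β=149.6, B=161.6. 29·(0.9257 − sin(2π·0.9257)/(2π)) = 28.9227 → s = 28.9227

28.9227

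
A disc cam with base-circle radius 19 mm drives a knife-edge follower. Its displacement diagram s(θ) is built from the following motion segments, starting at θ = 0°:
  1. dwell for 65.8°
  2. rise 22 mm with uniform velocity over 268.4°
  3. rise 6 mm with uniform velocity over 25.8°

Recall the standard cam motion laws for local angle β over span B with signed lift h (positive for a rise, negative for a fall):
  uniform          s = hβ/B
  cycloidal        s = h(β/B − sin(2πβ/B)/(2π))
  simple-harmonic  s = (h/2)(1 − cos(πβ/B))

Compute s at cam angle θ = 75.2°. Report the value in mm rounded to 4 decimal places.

seg 1 [0°–65.8°] dwell: s stays 0.0000
seg 2 [65.8°–334.2°] uniform, h=22: θ=75.2° here. β=9.4, B=268.4. 22·9.4/268.4 = 0.7705 → s = 0.7705

0.7705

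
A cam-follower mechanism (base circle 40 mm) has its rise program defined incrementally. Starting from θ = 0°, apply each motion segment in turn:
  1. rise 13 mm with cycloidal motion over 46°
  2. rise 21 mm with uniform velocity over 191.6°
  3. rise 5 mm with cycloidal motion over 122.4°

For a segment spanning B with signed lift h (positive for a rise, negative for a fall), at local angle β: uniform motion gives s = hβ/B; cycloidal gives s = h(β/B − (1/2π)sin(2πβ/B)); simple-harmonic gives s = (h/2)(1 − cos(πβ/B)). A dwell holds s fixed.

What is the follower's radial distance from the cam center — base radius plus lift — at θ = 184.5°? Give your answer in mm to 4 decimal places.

seg 1 [0°–46°] cycloidal, h=13: full span → s += 13 → s = 13.0000
seg 2 [46°–237.6°] uniform, h=21: θ=184.5° here. β=138.5, B=191.6. 21·138.5/191.6 = 15.1801 → s = 28.1801
radial distance = base radius + s = 40 + 28.1801 = 68.1801

68.1801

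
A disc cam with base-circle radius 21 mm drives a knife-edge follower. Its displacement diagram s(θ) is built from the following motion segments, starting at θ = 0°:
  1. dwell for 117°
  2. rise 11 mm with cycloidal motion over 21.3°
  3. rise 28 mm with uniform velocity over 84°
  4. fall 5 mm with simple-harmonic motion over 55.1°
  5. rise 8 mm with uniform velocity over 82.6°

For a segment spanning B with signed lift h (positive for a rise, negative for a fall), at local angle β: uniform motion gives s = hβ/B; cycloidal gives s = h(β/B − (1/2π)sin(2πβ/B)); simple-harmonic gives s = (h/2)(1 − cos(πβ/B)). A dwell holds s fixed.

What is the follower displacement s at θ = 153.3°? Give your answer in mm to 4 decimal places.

seg 1 [0°–117°] dwell: s stays 0.0000
seg 2 [117°–138.3°] cycloidal, h=11: full span → s += 11 → s = 11.0000
seg 3 [138.3°–222.3°] uniform, h=28: θ=153.3° here. β=15, B=84. 28·15/84 = 5.0000 → s = 16.0000

16.0000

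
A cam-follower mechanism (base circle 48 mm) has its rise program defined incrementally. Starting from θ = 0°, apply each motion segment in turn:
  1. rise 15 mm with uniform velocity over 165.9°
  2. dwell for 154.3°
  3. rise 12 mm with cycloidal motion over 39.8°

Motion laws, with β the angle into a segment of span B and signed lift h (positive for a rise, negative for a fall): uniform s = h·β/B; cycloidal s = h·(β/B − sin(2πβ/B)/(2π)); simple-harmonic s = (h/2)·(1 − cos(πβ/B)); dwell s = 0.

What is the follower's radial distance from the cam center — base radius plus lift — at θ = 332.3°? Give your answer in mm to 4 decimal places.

seg 1 [0°–165.9°] uniform, h=15: full span → s += 15 → s = 15.0000
seg 2 [165.9°–320.2°] dwell: s stays 15.0000
seg 3 [320.2°–360°] cycloidal, h=12: θ=332.3° here. β=12.1, B=39.8. 12·(0.3040 − sin(2π·0.3040)/(2π)) = 1.8473 → s = 16.8473
radial distance = base radius + s = 48 + 16.8473 = 64.8473

64.8473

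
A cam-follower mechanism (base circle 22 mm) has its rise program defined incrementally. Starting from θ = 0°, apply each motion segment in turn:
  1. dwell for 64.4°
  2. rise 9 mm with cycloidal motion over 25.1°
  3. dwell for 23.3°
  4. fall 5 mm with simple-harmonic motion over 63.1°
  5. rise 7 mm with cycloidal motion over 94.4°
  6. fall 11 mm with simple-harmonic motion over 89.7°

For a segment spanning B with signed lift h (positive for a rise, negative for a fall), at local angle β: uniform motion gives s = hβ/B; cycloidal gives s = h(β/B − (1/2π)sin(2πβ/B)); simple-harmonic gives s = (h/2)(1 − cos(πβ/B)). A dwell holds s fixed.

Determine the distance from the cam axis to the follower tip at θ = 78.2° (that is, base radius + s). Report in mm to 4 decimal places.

seg 1 [0°–64.4°] dwell: s stays 0.0000
seg 2 [64.4°–89.5°] cycloidal, h=9: θ=78.2° here. β=13.8, B=25.1. 9·(0.5498 − sin(2π·0.5498)/(2π)) = 5.3891 → s = 5.3891
radial distance = base radius + s = 22 + 5.3891 = 27.3891

27.3891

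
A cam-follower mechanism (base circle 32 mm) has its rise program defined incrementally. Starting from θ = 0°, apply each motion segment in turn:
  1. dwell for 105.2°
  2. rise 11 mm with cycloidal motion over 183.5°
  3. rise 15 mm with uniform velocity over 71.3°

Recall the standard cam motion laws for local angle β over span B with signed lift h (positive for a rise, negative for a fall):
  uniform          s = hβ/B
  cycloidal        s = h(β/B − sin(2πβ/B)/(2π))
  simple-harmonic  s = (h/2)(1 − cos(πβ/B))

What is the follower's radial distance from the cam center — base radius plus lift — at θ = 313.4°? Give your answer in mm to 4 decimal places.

seg 1 [0°–105.2°] dwell: s stays 0.0000
seg 2 [105.2°–288.7°] cycloidal, h=11: full span → s += 11 → s = 11.0000
seg 3 [288.7°–360°] uniform, h=15: θ=313.4° here. β=24.7, B=71.3. 15·24.7/71.3 = 5.1964 → s = 16.1964
radial distance = base radius + s = 32 + 16.1964 = 48.1964

48.1964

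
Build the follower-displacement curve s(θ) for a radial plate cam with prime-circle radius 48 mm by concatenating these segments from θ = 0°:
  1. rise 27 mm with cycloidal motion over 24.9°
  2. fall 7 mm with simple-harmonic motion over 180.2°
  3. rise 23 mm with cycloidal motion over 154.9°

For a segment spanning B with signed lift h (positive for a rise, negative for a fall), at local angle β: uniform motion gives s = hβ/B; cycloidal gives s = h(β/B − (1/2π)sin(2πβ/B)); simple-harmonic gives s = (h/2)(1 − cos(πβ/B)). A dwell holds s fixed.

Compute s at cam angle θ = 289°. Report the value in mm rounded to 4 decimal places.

seg 1 [0°–24.9°] cycloidal, h=27: full span → s += 27 → s = 27.0000
seg 2 [24.9°–205.1°] simple-harmonic, h=-7: full span → s += -7 → s = 20.0000
seg 3 [205.1°–360°] cycloidal, h=23: θ=289° here. β=83.9, B=154.9. 23·(0.5416 − sin(2π·0.5416)/(2π)) = 13.4045 → s = 33.4045

33.4045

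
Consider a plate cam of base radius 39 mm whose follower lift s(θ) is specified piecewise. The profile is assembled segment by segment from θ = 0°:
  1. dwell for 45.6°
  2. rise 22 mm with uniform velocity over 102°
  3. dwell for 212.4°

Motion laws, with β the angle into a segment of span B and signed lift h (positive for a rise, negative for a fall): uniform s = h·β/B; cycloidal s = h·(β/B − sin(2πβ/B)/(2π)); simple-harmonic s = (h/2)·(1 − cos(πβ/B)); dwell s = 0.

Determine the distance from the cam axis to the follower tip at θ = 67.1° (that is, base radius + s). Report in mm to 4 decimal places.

seg 1 [0°–45.6°] dwell: s stays 0.0000
seg 2 [45.6°–147.6°] uniform, h=22: θ=67.1° here. β=21.5, B=102. 22·21.5/102 = 4.6373 → s = 4.6373
radial distance = base radius + s = 39 + 4.6373 = 43.6373

43.6373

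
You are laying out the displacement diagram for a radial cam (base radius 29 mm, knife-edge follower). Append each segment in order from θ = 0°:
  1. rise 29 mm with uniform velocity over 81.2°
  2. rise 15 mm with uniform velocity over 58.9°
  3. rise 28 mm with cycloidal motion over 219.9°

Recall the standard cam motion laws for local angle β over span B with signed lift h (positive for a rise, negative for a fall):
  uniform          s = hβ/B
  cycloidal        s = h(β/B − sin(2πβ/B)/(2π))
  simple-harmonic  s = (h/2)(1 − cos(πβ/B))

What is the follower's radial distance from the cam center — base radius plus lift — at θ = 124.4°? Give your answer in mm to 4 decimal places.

seg 1 [0°–81.2°] uniform, h=29: full span → s += 29 → s = 29.0000
seg 2 [81.2°–140.1°] uniform, h=15: θ=124.4° here. β=43.2, B=58.9. 15·43.2/58.9 = 11.0017 → s = 40.0017
radial distance = base radius + s = 29 + 40.0017 = 69.0017

69.0017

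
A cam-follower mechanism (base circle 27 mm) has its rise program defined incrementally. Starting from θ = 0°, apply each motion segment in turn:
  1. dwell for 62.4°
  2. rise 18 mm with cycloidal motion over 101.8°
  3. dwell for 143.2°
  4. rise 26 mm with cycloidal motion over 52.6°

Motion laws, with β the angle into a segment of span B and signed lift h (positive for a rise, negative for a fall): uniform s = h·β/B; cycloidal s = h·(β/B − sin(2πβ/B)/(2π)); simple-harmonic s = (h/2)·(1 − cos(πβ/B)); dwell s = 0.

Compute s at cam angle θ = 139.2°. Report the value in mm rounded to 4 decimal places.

seg 1 [0°–62.4°] dwell: s stays 0.0000
seg 2 [62.4°–164.2°] cycloidal, h=18: θ=139.2° here. β=76.8, B=101.8. 18·(0.7544 − sin(2π·0.7544)/(2π)) = 16.4433 → s = 16.4433

16.4433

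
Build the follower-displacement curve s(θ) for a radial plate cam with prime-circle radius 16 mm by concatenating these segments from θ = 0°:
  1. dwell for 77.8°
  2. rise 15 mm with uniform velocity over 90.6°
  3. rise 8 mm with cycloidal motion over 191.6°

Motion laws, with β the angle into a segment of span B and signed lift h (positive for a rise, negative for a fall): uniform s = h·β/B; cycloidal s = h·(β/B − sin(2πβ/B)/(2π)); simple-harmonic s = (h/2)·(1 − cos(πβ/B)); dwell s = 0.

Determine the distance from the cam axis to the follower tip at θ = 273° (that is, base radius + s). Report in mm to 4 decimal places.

seg 1 [0°–77.8°] dwell: s stays 0.0000
seg 2 [77.8°–168.4°] uniform, h=15: full span → s += 15 → s = 15.0000
seg 3 [168.4°–360°] cycloidal, h=8: θ=273° here. β=104.6, B=191.6. 8·(0.5459 − sin(2π·0.5459)/(2π)) = 4.7298 → s = 19.7298
radial distance = base radius + s = 16 + 19.7298 = 35.7298

35.7298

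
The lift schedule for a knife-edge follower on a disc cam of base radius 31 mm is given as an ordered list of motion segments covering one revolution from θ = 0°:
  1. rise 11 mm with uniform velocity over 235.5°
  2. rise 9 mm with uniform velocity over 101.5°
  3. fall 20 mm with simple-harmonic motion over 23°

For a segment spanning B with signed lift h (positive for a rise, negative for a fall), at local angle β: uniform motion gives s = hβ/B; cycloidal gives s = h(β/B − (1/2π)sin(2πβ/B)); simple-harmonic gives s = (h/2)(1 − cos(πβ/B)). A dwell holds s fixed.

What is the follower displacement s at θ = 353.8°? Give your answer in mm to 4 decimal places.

seg 1 [0°–235.5°] uniform, h=11: full span → s += 11 → s = 11.0000
seg 2 [235.5°–337°] uniform, h=9: full span → s += 9 → s = 20.0000
seg 3 [337°–360°] simple-harmonic, h=-20: θ=353.8° here. β=16.8, B=23. -20/2·(1 − cos(π·0.7304)) = -16.6234 → s = 3.3766

3.3766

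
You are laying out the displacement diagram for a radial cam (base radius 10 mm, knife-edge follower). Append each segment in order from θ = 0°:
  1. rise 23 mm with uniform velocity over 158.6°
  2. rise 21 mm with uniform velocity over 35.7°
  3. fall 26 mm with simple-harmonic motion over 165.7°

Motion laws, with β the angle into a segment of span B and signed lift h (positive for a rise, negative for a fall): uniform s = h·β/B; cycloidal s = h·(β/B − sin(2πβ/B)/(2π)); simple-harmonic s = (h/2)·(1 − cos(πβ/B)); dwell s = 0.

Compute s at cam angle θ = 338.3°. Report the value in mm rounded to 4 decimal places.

seg 1 [0°–158.6°] uniform, h=23: full span → s += 23 → s = 23.0000
seg 2 [158.6°–194.3°] uniform, h=21: full span → s += 21 → s = 44.0000
seg 3 [194.3°–360°] simple-harmonic, h=-26: θ=338.3° here. β=144, B=165.7. -26/2·(1 − cos(π·0.8690)) = -24.9152 → s = 19.0848

19.0848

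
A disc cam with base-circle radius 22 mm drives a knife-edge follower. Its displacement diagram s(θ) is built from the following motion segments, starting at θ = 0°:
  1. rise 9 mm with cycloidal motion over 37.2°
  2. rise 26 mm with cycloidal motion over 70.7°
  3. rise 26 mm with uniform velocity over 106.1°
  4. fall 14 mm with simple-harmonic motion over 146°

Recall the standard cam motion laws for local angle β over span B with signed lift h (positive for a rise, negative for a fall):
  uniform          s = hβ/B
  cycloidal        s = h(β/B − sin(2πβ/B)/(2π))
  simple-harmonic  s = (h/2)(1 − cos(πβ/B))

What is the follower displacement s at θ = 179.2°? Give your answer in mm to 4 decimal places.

seg 1 [0°–37.2°] cycloidal, h=9: full span → s += 9 → s = 9.0000
seg 2 [37.2°–107.9°] cycloidal, h=26: full span → s += 26 → s = 35.0000
seg 3 [107.9°–214°] uniform, h=26: θ=179.2° here. β=71.3, B=106.1. 26·71.3/106.1 = 17.4722 → s = 52.4722

52.4722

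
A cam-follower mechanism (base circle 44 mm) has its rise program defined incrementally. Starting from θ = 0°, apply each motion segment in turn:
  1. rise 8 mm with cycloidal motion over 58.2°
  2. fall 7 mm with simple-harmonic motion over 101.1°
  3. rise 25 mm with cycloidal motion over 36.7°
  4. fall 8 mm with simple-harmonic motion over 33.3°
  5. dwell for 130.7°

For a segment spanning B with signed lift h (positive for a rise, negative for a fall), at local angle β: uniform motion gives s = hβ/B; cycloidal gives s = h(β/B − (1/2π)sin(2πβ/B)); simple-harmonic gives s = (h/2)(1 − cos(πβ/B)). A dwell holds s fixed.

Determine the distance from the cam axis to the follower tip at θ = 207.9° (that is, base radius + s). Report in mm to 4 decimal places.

seg 1 [0°–58.2°] cycloidal, h=8: full span → s += 8 → s = 8.0000
seg 2 [58.2°–159.3°] simple-harmonic, h=-7: full span → s += -7 → s = 1.0000
seg 3 [159.3°–196°] cycloidal, h=25: full span → s += 25 → s = 26.0000
seg 4 [196°–229.3°] simple-harmonic, h=-8: θ=207.9° here. β=11.9, B=33.3. -8/2·(1 − cos(π·0.3574)) = -2.2669 → s = 23.7331
radial distance = base radius + s = 44 + 23.7331 = 67.7331

67.7331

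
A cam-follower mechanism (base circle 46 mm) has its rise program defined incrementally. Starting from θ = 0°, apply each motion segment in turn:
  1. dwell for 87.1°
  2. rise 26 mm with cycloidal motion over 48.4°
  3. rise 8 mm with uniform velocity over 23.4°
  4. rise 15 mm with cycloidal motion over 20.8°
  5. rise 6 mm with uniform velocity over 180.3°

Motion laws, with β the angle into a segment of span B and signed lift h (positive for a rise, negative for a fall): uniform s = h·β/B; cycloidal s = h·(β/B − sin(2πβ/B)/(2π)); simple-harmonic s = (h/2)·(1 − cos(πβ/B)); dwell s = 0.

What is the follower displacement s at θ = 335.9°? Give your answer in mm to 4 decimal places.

seg 1 [0°–87.1°] dwell: s stays 0.0000
seg 2 [87.1°–135.5°] cycloidal, h=26: full span → s += 26 → s = 26.0000
seg 3 [135.5°–158.9°] uniform, h=8: full span → s += 8 → s = 34.0000
seg 4 [158.9°–179.7°] cycloidal, h=15: full span → s += 15 → s = 49.0000
seg 5 [179.7°–360°] uniform, h=6: θ=335.9° here. β=156.2, B=180.3. 6·156.2/180.3 = 5.1980 → s = 54.1980

54.1980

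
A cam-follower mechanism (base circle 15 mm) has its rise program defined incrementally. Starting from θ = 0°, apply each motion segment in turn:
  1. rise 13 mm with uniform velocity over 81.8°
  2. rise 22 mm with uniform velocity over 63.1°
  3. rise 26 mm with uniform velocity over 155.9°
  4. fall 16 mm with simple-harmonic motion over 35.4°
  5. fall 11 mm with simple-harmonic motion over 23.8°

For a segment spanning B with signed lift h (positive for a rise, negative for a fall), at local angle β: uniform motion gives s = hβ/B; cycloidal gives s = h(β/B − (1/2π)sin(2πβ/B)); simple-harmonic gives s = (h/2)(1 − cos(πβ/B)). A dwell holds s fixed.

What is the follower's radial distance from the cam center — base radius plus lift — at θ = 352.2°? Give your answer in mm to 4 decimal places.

seg 1 [0°–81.8°] uniform, h=13: full span → s += 13 → s = 13.0000
seg 2 [81.8°–144.9°] uniform, h=22: full span → s += 22 → s = 35.0000
seg 3 [144.9°–300.8°] uniform, h=26: full span → s += 26 → s = 61.0000
seg 4 [300.8°–336.2°] simple-harmonic, h=-16: full span → s += -16 → s = 45.0000
seg 5 [336.2°–360°] simple-harmonic, h=-11: θ=352.2° here. β=16, B=23.8. -11/2·(1 − cos(π·0.6723)) = -8.3334 → s = 36.6666
radial distance = base radius + s = 15 + 36.6666 = 51.6666

51.6666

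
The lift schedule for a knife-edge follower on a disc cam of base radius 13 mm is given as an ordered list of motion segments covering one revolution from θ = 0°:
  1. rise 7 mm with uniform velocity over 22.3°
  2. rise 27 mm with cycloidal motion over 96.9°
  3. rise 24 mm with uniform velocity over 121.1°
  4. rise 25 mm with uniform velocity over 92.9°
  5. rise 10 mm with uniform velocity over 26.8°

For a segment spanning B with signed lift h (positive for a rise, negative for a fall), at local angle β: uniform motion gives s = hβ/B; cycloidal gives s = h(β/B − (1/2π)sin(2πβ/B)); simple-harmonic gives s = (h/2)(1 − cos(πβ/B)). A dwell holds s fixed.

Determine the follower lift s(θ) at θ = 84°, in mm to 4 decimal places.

seg 1 [0°–22.3°] uniform, h=7: full span → s += 7 → s = 7.0000
seg 2 [22.3°–119.2°] cycloidal, h=27: θ=84° here. β=61.7, B=96.9. 27·(0.6367 − sin(2π·0.6367)/(2π)) = 20.4462 → s = 27.4462

27.4462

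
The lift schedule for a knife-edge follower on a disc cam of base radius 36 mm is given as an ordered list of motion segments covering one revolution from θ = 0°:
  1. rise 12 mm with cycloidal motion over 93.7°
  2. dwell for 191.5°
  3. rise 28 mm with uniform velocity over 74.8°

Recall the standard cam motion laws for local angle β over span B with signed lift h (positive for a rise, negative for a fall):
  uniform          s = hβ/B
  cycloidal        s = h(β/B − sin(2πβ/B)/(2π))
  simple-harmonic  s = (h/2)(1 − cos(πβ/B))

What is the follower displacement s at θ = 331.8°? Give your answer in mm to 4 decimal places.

seg 1 [0°–93.7°] cycloidal, h=12: full span → s += 12 → s = 12.0000
seg 2 [93.7°–285.2°] dwell: s stays 12.0000
seg 3 [285.2°–360°] uniform, h=28: θ=331.8° here. β=46.6, B=74.8. 28·46.6/74.8 = 17.4439 → s = 29.4439

29.4439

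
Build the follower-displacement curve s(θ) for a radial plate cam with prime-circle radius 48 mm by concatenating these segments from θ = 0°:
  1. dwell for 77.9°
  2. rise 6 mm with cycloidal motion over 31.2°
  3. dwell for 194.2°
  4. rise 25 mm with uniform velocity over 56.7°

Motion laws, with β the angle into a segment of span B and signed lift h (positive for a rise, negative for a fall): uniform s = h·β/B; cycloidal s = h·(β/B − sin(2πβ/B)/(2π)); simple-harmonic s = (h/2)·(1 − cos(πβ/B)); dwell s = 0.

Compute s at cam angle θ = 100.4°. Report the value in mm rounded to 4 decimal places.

seg 1 [0°–77.9°] dwell: s stays 0.0000
seg 2 [77.9°–109.1°] cycloidal, h=6: θ=100.4° here. β=22.5, B=31.2. 6·(0.7212 − sin(2π·0.7212)/(2π)) = 5.2662 → s = 5.2662

5.2662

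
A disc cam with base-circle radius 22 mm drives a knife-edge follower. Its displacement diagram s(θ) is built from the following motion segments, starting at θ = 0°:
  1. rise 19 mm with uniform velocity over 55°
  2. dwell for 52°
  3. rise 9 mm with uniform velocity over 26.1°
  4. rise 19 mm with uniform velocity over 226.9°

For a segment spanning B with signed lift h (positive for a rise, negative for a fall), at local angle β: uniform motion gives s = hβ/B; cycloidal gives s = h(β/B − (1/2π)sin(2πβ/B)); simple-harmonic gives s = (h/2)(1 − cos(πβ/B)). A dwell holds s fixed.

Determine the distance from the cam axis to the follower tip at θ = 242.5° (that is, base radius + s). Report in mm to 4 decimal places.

seg 1 [0°–55°] uniform, h=19: full span → s += 19 → s = 19.0000
seg 2 [55°–107°] dwell: s stays 19.0000
seg 3 [107°–133.1°] uniform, h=9: full span → s += 9 → s = 28.0000
seg 4 [133.1°–360°] uniform, h=19: θ=242.5° here. β=109.4, B=226.9. 19·109.4/226.9 = 9.1609 → s = 37.1609
radial distance = base radius + s = 22 + 37.1609 = 59.1609

59.1609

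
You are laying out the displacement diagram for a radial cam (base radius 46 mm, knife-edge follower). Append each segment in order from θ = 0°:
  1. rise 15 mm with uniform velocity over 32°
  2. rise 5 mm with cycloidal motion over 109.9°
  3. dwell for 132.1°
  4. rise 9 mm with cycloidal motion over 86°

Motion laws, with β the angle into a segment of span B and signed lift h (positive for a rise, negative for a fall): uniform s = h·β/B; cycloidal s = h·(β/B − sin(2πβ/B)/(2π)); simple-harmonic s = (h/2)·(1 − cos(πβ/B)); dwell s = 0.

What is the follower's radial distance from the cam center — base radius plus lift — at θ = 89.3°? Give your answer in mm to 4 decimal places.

seg 1 [0°–32°] uniform, h=15: full span → s += 15 → s = 15.0000
seg 2 [32°–141.9°] cycloidal, h=5: θ=89.3° here. β=57.3, B=109.9. 5·(0.5214 − sin(2π·0.5214)/(2π)) = 2.7135 → s = 17.7135
radial distance = base radius + s = 46 + 17.7135 = 63.7135

63.7135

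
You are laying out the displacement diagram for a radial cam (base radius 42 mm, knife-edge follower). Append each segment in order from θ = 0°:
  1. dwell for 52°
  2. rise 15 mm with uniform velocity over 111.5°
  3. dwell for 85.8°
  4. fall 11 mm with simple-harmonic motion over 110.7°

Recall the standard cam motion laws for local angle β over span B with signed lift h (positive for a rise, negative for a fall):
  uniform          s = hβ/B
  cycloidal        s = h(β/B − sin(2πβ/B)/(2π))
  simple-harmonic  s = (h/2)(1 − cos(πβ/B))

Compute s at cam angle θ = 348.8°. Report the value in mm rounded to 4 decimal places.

seg 1 [0°–52°] dwell: s stays 0.0000
seg 2 [52°–163.5°] uniform, h=15: full span → s += 15 → s = 15.0000
seg 3 [163.5°–249.3°] dwell: s stays 15.0000
seg 4 [249.3°–360°] simple-harmonic, h=-11: θ=348.8° here. β=99.5, B=110.7. -11/2·(1 − cos(π·0.8988)) = -10.7245 → s = 4.2755

4.2755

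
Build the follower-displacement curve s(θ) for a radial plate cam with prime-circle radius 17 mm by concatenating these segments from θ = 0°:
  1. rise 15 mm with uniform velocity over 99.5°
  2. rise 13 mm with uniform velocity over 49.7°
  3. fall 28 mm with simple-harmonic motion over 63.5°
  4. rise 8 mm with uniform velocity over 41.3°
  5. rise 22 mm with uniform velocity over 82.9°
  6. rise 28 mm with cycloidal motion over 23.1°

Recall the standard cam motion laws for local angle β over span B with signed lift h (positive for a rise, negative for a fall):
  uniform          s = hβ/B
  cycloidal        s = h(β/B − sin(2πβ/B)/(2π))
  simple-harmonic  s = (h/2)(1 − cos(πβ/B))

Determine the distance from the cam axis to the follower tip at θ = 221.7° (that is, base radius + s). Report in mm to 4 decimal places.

seg 1 [0°–99.5°] uniform, h=15: full span → s += 15 → s = 15.0000
seg 2 [99.5°–149.2°] uniform, h=13: full span → s += 13 → s = 28.0000
seg 3 [149.2°–212.7°] simple-harmonic, h=-28: full span → s += -28 → s = 0.0000
seg 4 [212.7°–254°] uniform, h=8: θ=221.7° here. β=9, B=41.3. 8·9/41.3 = 1.7433 → s = 1.7433
radial distance = base radius + s = 17 + 1.7433 = 18.7433

18.7433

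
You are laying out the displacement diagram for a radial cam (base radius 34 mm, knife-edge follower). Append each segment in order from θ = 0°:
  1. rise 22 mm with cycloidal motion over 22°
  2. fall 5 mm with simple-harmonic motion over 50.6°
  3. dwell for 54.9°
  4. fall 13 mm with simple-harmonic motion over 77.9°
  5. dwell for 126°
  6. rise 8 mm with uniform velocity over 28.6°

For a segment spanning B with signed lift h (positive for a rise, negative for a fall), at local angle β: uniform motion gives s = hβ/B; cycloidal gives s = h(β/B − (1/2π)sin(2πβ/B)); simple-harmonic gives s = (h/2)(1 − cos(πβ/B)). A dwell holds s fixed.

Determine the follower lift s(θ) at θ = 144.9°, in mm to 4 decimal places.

seg 1 [0°–22°] cycloidal, h=22: full span → s += 22 → s = 22.0000
seg 2 [22°–72.6°] simple-harmonic, h=-5: full span → s += -5 → s = 17.0000
seg 3 [72.6°–127.5°] dwell: s stays 17.0000
seg 4 [127.5°–205.4°] simple-harmonic, h=-13: θ=144.9° here. β=17.4, B=77.9. -13/2·(1 − cos(π·0.2234)) = -1.5357 → s = 15.4643

15.4643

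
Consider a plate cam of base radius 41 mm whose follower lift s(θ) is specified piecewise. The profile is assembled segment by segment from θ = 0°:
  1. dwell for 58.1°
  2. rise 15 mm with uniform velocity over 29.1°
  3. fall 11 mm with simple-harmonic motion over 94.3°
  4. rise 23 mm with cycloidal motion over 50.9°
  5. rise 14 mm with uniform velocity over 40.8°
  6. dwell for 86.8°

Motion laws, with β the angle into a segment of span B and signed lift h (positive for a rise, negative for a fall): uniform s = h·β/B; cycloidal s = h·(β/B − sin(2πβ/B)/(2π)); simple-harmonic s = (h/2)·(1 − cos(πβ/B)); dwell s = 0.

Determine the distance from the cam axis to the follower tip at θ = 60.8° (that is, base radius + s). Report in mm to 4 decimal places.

seg 1 [0°–58.1°] dwell: s stays 0.0000
seg 2 [58.1°–87.2°] uniform, h=15: θ=60.8° here. β=2.7, B=29.1. 15·2.7/29.1 = 1.3918 → s = 1.3918
radial distance = base radius + s = 41 + 1.3918 = 42.3918

42.3918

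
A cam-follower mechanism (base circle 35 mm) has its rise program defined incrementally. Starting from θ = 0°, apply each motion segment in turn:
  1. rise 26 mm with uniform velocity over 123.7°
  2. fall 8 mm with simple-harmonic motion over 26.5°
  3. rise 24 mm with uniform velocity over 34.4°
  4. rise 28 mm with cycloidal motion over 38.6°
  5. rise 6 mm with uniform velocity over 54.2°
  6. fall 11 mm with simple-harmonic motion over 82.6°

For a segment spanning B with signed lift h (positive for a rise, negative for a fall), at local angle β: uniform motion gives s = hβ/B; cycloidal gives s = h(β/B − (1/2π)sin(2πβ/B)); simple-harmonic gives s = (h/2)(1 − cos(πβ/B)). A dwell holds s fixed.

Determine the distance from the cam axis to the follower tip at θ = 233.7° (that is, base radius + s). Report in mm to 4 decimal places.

seg 1 [0°–123.7°] uniform, h=26: full span → s += 26 → s = 26.0000
seg 2 [123.7°–150.2°] simple-harmonic, h=-8: full span → s += -8 → s = 18.0000
seg 3 [150.2°–184.6°] uniform, h=24: full span → s += 24 → s = 42.0000
seg 4 [184.6°–223.2°] cycloidal, h=28: full span → s += 28 → s = 70.0000
seg 5 [223.2°–277.4°] uniform, h=6: θ=233.7° here. β=10.5, B=54.2. 6·10.5/54.2 = 1.1624 → s = 71.1624
radial distance = base radius + s = 35 + 71.1624 = 106.1624

106.1624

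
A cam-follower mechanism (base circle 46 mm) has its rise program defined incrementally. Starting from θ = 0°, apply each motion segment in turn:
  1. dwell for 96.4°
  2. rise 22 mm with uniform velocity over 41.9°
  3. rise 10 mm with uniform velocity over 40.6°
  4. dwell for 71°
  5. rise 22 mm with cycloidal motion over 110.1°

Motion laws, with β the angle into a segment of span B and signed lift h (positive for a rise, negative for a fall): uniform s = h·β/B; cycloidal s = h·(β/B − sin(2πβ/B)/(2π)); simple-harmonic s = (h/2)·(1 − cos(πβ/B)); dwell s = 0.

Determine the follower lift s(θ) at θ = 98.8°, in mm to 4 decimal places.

seg 1 [0°–96.4°] dwell: s stays 0.0000
seg 2 [96.4°–138.3°] uniform, h=22: θ=98.8° here. β=2.4, B=41.9. 22·2.4/41.9 = 1.2601 → s = 1.2601

1.2601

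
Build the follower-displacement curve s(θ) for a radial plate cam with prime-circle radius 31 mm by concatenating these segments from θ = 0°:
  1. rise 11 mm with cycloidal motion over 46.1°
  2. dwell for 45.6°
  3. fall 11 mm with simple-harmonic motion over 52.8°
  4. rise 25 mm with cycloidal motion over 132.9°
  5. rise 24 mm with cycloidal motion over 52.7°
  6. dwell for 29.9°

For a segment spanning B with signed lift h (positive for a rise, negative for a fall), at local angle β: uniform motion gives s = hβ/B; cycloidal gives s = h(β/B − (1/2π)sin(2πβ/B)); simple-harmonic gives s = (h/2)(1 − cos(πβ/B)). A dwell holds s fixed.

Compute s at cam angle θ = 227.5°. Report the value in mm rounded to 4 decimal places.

seg 1 [0°–46.1°] cycloidal, h=11: full span → s += 11 → s = 11.0000
seg 2 [46.1°–91.7°] dwell: s stays 11.0000
seg 3 [91.7°–144.5°] simple-harmonic, h=-11: full span → s += -11 → s = 0.0000
seg 4 [144.5°–277.4°] cycloidal, h=25: θ=227.5° here. β=83, B=132.9. 25·(0.6245 − sin(2π·0.6245)/(2π)) = 18.4184 → s = 18.4184

18.4184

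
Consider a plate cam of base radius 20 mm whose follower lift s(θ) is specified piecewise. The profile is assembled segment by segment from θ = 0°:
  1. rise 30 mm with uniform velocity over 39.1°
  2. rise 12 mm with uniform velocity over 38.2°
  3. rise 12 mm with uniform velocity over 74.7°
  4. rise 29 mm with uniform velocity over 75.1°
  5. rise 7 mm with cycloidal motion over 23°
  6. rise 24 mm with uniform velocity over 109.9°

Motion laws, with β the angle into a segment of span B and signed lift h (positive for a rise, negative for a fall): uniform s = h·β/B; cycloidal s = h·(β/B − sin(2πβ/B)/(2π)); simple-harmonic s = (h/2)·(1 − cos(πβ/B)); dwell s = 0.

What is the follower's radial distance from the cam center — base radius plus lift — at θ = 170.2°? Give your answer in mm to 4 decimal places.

seg 1 [0°–39.1°] uniform, h=30: full span → s += 30 → s = 30.0000
seg 2 [39.1°–77.3°] uniform, h=12: full span → s += 12 → s = 42.0000
seg 3 [77.3°–152°] uniform, h=12: full span → s += 12 → s = 54.0000
seg 4 [152°–227.1°] uniform, h=29: θ=170.2° here. β=18.2, B=75.1. 29·18.2/75.1 = 7.0280 → s = 61.0280
radial distance = base radius + s = 20 + 61.0280 = 81.0280

81.0280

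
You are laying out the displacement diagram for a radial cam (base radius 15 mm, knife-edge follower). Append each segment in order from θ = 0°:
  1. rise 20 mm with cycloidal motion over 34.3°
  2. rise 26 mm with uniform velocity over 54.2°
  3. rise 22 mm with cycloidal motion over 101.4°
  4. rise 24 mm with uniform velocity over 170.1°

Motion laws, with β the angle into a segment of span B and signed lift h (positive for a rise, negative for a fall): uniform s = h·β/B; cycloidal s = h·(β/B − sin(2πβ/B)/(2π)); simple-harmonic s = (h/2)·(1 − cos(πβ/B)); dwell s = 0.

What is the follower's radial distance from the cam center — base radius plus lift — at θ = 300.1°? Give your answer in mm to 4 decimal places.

seg 1 [0°–34.3°] cycloidal, h=20: full span → s += 20 → s = 20.0000
seg 2 [34.3°–88.5°] uniform, h=26: full span → s += 26 → s = 46.0000
seg 3 [88.5°–189.9°] cycloidal, h=22: full span → s += 22 → s = 68.0000
seg 4 [189.9°–360°] uniform, h=24: θ=300.1° here. β=110.2, B=170.1. 24·110.2/170.1 = 15.5485 → s = 83.5485
radial distance = base radius + s = 15 + 83.5485 = 98.5485

98.5485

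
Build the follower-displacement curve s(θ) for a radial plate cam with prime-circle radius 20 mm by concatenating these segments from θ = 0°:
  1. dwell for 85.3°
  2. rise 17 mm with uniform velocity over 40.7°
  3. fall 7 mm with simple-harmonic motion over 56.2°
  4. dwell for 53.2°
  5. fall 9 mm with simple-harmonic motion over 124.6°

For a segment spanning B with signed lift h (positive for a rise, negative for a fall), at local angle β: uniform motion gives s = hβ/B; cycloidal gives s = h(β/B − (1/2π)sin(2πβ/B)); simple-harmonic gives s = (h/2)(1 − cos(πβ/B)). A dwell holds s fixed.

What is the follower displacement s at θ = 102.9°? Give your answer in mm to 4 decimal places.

seg 1 [0°–85.3°] dwell: s stays 0.0000
seg 2 [85.3°–126°] uniform, h=17: θ=102.9° here. β=17.6, B=40.7. 17·17.6/40.7 = 7.3514 → s = 7.3514

7.3514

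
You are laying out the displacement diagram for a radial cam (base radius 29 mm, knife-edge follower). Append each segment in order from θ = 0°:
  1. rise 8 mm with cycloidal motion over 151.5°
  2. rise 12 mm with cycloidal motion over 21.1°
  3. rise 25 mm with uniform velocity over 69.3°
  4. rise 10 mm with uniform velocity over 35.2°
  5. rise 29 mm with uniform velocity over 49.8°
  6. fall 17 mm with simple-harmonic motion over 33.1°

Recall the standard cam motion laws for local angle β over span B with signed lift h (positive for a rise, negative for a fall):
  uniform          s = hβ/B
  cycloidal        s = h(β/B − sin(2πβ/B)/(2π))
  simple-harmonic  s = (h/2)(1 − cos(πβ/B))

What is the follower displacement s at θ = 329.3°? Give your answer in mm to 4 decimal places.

seg 1 [0°–151.5°] cycloidal, h=8: full span → s += 8 → s = 8.0000
seg 2 [151.5°–172.6°] cycloidal, h=12: full span → s += 12 → s = 20.0000
seg 3 [172.6°–241.9°] uniform, h=25: full span → s += 25 → s = 45.0000
seg 4 [241.9°–277.1°] uniform, h=10: full span → s += 10 → s = 55.0000
seg 5 [277.1°–326.9°] uniform, h=29: full span → s += 29 → s = 84.0000
seg 6 [326.9°–360°] simple-harmonic, h=-17: θ=329.3° here. β=2.4, B=33.1. -17/2·(1 − cos(π·0.0725)) = -0.2196 → s = 83.7804

83.7804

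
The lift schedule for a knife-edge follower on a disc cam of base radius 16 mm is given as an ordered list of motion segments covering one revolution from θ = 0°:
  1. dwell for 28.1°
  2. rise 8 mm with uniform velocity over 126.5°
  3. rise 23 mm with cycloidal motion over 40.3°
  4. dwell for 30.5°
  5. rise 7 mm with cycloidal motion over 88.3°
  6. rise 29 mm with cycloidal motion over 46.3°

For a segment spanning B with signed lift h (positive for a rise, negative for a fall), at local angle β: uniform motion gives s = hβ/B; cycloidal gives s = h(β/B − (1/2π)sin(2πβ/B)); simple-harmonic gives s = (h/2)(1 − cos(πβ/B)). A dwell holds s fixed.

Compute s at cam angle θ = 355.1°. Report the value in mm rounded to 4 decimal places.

seg 1 [0°–28.1°] dwell: s stays 0.0000
seg 2 [28.1°–154.6°] uniform, h=8: full span → s += 8 → s = 8.0000
seg 3 [154.6°–194.9°] cycloidal, h=23: full span → s += 23 → s = 31.0000
seg 4 [194.9°–225.4°] dwell: s stays 31.0000
seg 5 [225.4°–313.7°] cycloidal, h=7: full span → s += 7 → s = 38.0000
seg 6 [313.7°–360°] cycloidal, h=29: θ=355.1° here. β=41.4, B=46.3. 29·(0.8942 − sin(2π·0.8942)/(2π)) = 28.7788 → s = 66.7788

66.7788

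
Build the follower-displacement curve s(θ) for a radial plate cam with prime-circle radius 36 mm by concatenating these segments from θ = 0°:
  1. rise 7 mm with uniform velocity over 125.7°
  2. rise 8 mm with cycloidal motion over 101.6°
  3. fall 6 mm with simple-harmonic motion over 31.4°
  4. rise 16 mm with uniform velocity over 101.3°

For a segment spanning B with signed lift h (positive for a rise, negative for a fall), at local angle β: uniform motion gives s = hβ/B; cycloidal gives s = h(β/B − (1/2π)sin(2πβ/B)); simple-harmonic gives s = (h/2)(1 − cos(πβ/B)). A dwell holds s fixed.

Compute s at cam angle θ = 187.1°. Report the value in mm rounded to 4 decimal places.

seg 1 [0°–125.7°] uniform, h=7: full span → s += 7 → s = 7.0000
seg 2 [125.7°–227.3°] cycloidal, h=8: θ=187.1° here. β=61.4, B=101.6. 8·(0.6043 − sin(2π·0.6043)/(2π)) = 5.6108 → s = 12.6108

12.6108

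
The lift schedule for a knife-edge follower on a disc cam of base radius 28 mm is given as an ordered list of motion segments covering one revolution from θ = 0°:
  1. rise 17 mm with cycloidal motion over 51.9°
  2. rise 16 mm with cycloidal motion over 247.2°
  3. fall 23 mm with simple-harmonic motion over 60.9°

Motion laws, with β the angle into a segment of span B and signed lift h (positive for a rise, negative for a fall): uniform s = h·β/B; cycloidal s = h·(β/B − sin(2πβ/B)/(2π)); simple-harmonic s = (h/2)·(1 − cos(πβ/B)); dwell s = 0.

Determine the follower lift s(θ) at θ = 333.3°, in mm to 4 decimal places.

seg 1 [0°–51.9°] cycloidal, h=17: full span → s += 17 → s = 17.0000
seg 2 [51.9°–299.1°] cycloidal, h=16: full span → s += 16 → s = 33.0000
seg 3 [299.1°–360°] simple-harmonic, h=-23: θ=333.3° here. β=34.2, B=60.9. -23/2·(1 − cos(π·0.5616)) = -13.7108 → s = 19.2892

19.2892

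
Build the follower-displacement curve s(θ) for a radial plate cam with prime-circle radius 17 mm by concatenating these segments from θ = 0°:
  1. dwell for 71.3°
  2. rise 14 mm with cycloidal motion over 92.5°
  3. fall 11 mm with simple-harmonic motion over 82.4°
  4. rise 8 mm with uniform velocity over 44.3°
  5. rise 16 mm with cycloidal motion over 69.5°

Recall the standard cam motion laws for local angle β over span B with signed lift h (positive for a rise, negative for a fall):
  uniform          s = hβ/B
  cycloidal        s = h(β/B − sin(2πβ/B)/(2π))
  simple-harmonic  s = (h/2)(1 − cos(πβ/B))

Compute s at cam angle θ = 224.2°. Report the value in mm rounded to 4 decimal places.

seg 1 [0°–71.3°] dwell: s stays 0.0000
seg 2 [71.3°–163.8°] cycloidal, h=14: full span → s += 14 → s = 14.0000
seg 3 [163.8°–246.2°] simple-harmonic, h=-11: θ=224.2° here. β=60.4, B=82.4. -11/2·(1 − cos(π·0.7330)) = -9.1761 → s = 4.8239

4.8239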